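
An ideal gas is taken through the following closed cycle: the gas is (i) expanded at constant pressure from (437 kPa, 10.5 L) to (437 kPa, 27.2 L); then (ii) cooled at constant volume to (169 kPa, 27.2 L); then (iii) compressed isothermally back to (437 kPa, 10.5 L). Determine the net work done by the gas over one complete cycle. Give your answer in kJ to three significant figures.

W_net ≈ 2.92 kJ

Leg (i): W = PΔV = (437)(27.2 − 10.5) = 7298 J.
Leg (ii): W = 0.
Leg (iii): W = PᵢVᵢ ln(V_f/Vᵢ) = (4597) ln(10.5/27.2) = -4375 J.
W_net = 7298 − 4375 = 2922 J.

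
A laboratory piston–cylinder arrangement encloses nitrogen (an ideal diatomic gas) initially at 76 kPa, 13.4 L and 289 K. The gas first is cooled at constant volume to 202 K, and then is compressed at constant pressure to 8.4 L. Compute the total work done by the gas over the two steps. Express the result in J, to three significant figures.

W_total ≈ -266 J

Step 1 (isochoric): W = 0 (constant volume).
After step 1: P = 53.12 kPa (V unchanged).
Step 2 (isobaric): W = PΔV = (53.12 kPa)(8.4 − 13.4 L) = -265.6 J.
W_total = 0 − 265.6 = -265.6 J.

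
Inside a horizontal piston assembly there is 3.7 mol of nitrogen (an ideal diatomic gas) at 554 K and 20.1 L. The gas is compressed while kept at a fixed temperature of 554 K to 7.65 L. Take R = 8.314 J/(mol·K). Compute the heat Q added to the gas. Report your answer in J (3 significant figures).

Q ≈ -16500 J

Isothermal ⇒ ΔU = 0, so Q = W = nRT ln(V₂/V₁).
Q = (3.7)(8.314)(554) ln(7.65/20.1) = 17042 × -0.966 = -16463 J.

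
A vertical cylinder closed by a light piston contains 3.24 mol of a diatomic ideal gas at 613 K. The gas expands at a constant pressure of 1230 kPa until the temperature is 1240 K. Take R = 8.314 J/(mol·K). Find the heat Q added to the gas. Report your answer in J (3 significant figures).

Q ≈ 59100 J

Isobaric: W = nRΔT = (3.24)(8.314)(627) = 16890 J.
ΔU = nCᵥΔT with Cᵥ = 5R/2: ΔU = (3.24)(20.79)(627) = 42224 J.
Q = ΔU + W = 42224 + 16890 = 59114 J.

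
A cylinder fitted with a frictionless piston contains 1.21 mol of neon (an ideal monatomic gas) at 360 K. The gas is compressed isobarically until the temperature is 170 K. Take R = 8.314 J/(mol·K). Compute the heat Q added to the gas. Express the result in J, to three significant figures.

Isobaric: W = nRΔT = (1.21)(8.314)(-190) = -1911 J.
ΔU = nCᵥΔT with Cᵥ = 3R/2: ΔU = (1.21)(12.47)(-190) = -2867 J.
Q = ΔU + W = -2867 − 1911 = -4778 J.

Q ≈ -4780 J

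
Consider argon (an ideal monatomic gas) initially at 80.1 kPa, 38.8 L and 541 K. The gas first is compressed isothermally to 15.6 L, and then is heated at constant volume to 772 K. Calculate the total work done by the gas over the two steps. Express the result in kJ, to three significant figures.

W_total ≈ -2.83 kJ

Step 1 (isothermal): W = P₁V₁ ln(V₂/V₁) = (3108) ln(15.6/38.8) = -2832 J.
Step 2 (isochoric): W = 0 (constant volume).
W_total = -2832 + 0 = -2832 J.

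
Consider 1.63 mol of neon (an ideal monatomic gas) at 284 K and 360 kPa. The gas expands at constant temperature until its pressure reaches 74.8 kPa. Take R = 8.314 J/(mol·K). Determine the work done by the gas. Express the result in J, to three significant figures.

W ≈ 6050 J

Isothermal process: W = nRT ln(V₂/V₁) = nRT ln(P₁/P₂).
W = (1.63)(8.314)(284) × ln(360/74.8)
  = 3849 × ln(4.813) = 3849 × 1.571
W_by_gas = 6047 J.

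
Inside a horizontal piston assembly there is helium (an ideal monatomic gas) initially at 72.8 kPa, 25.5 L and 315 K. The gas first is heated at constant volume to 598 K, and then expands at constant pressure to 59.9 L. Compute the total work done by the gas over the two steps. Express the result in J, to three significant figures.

Step 1 (isochoric): W = 0 (constant volume).
After step 1: P = 138.2 kPa (V unchanged).
Step 2 (isobaric): W = PΔV = (138.2 kPa)(59.9 − 25.5 L) = 4754 J.
W_total = 0 + 4754 = 4754 J.

W_total ≈ 4750 J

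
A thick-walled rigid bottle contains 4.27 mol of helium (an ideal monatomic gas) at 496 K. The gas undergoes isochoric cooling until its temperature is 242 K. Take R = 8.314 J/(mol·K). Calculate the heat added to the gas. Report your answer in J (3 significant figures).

Constant volume ⇒ W = 0, so Q = ΔU = nCᵥΔT with Cᵥ = 3R/2 = 12.47 J/(mol·K).
ΔU = (4.27)(12.47)(242 − 496) = -13526 J.

Q ≈ -13500 J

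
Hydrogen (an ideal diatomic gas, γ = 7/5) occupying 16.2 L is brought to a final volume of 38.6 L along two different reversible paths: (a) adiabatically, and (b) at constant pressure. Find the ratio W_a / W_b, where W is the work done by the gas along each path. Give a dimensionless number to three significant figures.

W_a / W_b ≈ 0.530

Path (a) adiabatic: W = P₁V₁(1 − (V₁/V₂)^(γ−1))/(γ−1) → W_a/(P₁V₁) = 0.7335.
Path (b) isobaric: W = P₁(V₂ − V₁) → W_b/(P₁V₁) = 1.383.
W_a / W_b = 0.7335 / 1.383 = 0.5305.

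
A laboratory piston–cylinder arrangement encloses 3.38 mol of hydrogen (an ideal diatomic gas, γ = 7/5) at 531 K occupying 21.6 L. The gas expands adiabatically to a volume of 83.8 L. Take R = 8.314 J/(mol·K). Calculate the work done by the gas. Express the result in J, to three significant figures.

W ≈ 15600 J

Adiabatic: TV^(γ−1) = const with γ = 7/5.
T₂ = T₁ (V₁/V₂)^(γ−1) = 531 × (21.6/83.8)^0.4 = 531 × 0.5814 = 308.7 K.
W_by = nCᵥ(T₁ − T₂) = (3.38)(20.79)(531 − 308.7) = 15615 J.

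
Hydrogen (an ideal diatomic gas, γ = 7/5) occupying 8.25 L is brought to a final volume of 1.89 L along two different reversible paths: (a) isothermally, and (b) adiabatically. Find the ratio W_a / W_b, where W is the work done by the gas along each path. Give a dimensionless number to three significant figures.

Path (a) isothermal: W = P₁V₁ ln(V₂/V₁) → W_a/(P₁V₁) = -1.474.
Path (b) adiabatic: W = P₁V₁(1 − (V₁/V₂)^(γ−1))/(γ−1) → W_b/(P₁V₁) = -2.008.
W_a / W_b = -1.474 / -2.008 = 0.7341.

W_a / W_b ≈ 0.734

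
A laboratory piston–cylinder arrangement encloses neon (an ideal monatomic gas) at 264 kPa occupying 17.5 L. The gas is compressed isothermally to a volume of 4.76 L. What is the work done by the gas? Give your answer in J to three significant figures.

Isothermal: W = nRT ln(V₂/V₁) = P₁V₁ ln(V₂/V₁).
P₁V₁ = (264 kPa)(17.5 L) = 4620 J.
W = 4620 × ln(4.76/17.5) = 4620 × -1.302
W_by_gas = -6015 J.

W ≈ -6020 J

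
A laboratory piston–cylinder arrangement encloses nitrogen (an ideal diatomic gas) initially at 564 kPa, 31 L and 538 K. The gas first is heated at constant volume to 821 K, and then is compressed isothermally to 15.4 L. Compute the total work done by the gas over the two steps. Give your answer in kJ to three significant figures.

W_total ≈ -18.7 kJ

Step 1 (isochoric): W = 0 (constant volume).
After step 1: P = 860.7 kPa (V unchanged).
Step 2 (isothermal): W = P₁V₁ ln(V₂/V₁) = (26681) ln(15.4/31) = -18667 J.
W_total = 0 − 18667 = -18667 J.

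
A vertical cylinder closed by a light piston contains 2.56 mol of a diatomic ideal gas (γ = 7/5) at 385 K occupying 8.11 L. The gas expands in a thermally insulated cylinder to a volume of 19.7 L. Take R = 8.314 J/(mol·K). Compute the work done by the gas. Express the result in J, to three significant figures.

W ≈ 6120 J

Adiabatic: TV^(γ−1) = const with γ = 7/5.
T₂ = T₁ (V₁/V₂)^(γ−1) = 385 × (8.11/19.7)^0.4 = 385 × 0.7012 = 269.9 K.
W_by = nCᵥ(T₁ − T₂) = (2.56)(20.79)(385 − 269.9) = 6122 J.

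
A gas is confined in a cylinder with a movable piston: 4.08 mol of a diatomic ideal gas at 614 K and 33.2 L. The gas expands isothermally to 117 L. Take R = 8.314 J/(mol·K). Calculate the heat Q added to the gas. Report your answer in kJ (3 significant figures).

Q ≈ 26.2 kJ

Isothermal ⇒ ΔU = 0, so Q = W = nRT ln(V₂/V₁).
Q = (4.08)(8.314)(614) ln(117/33.2) = 20828 × 1.26 = 26235 J.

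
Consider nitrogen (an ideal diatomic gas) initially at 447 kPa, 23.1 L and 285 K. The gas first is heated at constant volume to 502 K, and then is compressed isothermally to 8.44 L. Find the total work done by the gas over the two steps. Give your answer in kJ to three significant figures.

W_total ≈ -18.3 kJ

Step 1 (isochoric): W = 0 (constant volume).
After step 1: P = 787.3 kPa (V unchanged).
Step 2 (isothermal): W = P₁V₁ ln(V₂/V₁) = (18188) ln(8.44/23.1) = -18312 J.
W_total = 0 − 18312 = -18312 J.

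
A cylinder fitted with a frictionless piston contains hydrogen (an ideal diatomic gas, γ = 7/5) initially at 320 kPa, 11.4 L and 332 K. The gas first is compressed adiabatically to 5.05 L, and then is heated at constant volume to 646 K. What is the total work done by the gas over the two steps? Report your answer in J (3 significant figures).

Step 1 (adiabatic): W = (P₁V₁ − P₂V₂)/(γ−1) = (3648 − 5052)/0.4 = -3511 J.
Step 2 (isochoric): W = 0 (constant volume).
W_total = -3511 + 0 = -3511 J.

W_total ≈ -3510 J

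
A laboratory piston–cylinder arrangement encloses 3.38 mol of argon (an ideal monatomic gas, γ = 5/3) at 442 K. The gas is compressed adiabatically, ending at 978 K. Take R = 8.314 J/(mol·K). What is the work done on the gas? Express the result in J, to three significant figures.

Adiabatic ⇒ Q = 0, so W_by = −ΔU = nCᵥ(T₁ − T₂).
Cᵥ = 3R/2 = 12.47 J/(mol·K).
W = (3.38)(12.47)(442 − 978) = -22593 J.
Work on gas = −W_by = 22593 J.

W ≈ 22600 J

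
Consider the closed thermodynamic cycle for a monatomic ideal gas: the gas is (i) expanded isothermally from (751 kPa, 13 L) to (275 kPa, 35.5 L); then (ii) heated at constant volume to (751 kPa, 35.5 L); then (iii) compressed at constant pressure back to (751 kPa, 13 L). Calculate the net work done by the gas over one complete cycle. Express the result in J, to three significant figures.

W_net ≈ -7090 J

Leg (i): W = PᵢVᵢ ln(V_f/Vᵢ) = (9763) ln(35.5/13) = 9808 J.
Leg (ii): W = 0.
Leg (iii): W = PΔV = (751)(13 − 35.5) = -16898 J.
W_net = 9808 − 16898 = -7090 J.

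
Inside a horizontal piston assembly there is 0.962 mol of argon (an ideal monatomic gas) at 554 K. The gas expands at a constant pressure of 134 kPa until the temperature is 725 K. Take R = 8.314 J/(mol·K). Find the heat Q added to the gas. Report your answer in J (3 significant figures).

Q ≈ 3420 J

Isobaric: W = nRΔT = (0.962)(8.314)(171) = 1368 J.
ΔU = nCᵥΔT with Cᵥ = 3R/2: ΔU = (0.962)(12.47)(171) = 2052 J.
Q = ΔU + W = 2052 + 1368 = 3419 J.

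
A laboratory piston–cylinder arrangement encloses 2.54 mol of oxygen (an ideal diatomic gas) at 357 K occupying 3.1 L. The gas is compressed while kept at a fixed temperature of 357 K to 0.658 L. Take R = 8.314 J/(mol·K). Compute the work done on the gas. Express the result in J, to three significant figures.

Isothermal: W = nRT ln(V₂/V₁).
W = (2.54)(8.314)(357) × ln(0.658/3.1)
  = 7539 × -1.55
W_by_gas = -11685 J; work on gas = −W_by = 11685 J.

W ≈ 11700 J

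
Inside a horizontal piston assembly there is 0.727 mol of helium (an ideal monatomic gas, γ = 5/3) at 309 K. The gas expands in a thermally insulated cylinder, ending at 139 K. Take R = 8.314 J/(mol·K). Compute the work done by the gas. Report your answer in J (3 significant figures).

W ≈ 1540 J

Adiabatic ⇒ Q = 0, so W_by = −ΔU = nCᵥ(T₁ − T₂).
Cᵥ = 3R/2 = 12.47 J/(mol·K).
W = (0.727)(12.47)(309 − 139) = 1541 J.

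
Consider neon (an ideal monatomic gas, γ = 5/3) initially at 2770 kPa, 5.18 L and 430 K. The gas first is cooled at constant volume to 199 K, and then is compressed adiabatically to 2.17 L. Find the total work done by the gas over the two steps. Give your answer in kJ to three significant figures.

Step 1 (isochoric): W = 0 (constant volume).
After step 1: P = 1282 kPa (V unchanged).
Step 2 (adiabatic): W = (P₁V₁ − P₂V₂)/(γ−1) = (6640 − 11861)/0.667 = -7830 J.
W_total = 0 − 7830 = -7830 J.

W_total ≈ -7.83 kJ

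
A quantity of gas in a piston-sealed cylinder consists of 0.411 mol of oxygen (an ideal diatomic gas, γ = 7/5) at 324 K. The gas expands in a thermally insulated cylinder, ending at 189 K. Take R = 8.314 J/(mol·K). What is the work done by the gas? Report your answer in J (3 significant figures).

W ≈ 1150 J

Adiabatic ⇒ Q = 0, so W_by = −ΔU = nCᵥ(T₁ − T₂).
Cᵥ = 5R/2 = 20.79 J/(mol·K).
W = (0.411)(20.79)(324 − 189) = 1153 J.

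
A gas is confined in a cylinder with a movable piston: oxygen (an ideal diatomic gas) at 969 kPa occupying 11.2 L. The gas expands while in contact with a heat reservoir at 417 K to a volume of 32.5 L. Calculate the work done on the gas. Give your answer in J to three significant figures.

Isothermal: W = nRT ln(V₂/V₁) = P₁V₁ ln(V₂/V₁).
P₁V₁ = (969 kPa)(11.2 L) = 10853 J.
W = 10853 × ln(32.5/11.2) = 10853 × 1.065
W_by_gas = 11562 J; work on gas = −W_by = -11562 J.

W ≈ -11600 J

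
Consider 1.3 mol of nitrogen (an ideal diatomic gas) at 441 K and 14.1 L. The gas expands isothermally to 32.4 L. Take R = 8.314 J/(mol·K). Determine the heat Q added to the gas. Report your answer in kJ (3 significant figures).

Isothermal ⇒ ΔU = 0, so Q = W = nRT ln(V₂/V₁).
Q = (1.3)(8.314)(441) ln(32.4/14.1) = 4766 × 0.832 = 3966 J.

Q ≈ 3.97 kJ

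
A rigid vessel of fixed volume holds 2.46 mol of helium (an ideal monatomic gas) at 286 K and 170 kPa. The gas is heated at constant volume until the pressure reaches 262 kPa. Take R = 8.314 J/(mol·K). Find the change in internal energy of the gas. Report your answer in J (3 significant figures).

Constant volume ⇒ W = 0, so Q = ΔU = nCᵥΔT with Cᵥ = 3R/2 = 12.47 J/(mol·K).
At constant V, T₂/T₁ = P₂/P₁ ⇒ ΔT = T₁(P₂/P₁ − 1) = 286·(262/170 − 1) = 154.8 K.
ΔU = (2.46)(12.47)(154.8) = 4748 J.

ΔU ≈ 4750 J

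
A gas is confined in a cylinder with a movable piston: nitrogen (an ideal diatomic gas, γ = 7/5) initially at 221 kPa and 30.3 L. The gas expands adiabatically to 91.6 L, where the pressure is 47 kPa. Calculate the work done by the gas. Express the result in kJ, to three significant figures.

W ≈ 5.98 kJ

Adiabatic: W = (P₁V₁ − P₂V₂)/(γ − 1) with γ = 7/5.
P₁V₁ = 6696 J, P₂V₂ = 4305 J.
W = (6696 − 4305) / 0.4 = 5978 J.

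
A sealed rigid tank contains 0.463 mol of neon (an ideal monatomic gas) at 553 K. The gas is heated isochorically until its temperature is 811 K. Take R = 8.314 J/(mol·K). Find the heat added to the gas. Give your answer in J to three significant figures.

Q ≈ 1490 J

Constant volume ⇒ W = 0, so Q = ΔU = nCᵥΔT with Cᵥ = 3R/2 = 12.47 J/(mol·K).
ΔU = (0.463)(12.47)(811 − 553) = 1490 J.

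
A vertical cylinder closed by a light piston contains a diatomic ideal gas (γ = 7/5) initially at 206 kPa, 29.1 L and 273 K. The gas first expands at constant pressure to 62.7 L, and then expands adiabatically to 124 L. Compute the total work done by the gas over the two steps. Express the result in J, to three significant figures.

Step 1 (isobaric): W = PΔV = (206 kPa)(62.7 − 29.1 L) = 6922 J.
After step 1: P = 206 kPa, V = 62.7 L, T = 588.2 K.
Step 2 (adiabatic): W = (P₁V₁ − P₂V₂)/(γ−1) = (12916 − 9833)/0.4 = 7709 J.
W_total = 6922 + 7709 = 14630 J.

W_total ≈ 14600 J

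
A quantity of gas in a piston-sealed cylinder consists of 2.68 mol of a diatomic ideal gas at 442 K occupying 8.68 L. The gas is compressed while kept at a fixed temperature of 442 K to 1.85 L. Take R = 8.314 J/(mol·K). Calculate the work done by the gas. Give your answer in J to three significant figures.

W ≈ -15200 J

Isothermal: W = nRT ln(V₂/V₁).
W = (2.68)(8.314)(442) × ln(1.85/8.68)
  = 9848 × -1.546
W_by_gas = -15224 J.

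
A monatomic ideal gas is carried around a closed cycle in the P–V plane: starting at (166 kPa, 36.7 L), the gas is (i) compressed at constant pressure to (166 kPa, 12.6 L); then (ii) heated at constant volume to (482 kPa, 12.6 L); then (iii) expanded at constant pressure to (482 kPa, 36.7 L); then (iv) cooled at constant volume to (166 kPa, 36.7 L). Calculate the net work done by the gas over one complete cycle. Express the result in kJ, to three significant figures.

W_net ≈ 7.62 kJ

Constant-volume legs do no work.
W(i) = (166)(12.6 − 36.7) = -4001 J; W(iii) = (482)(36.7 − 12.6) = 11616 J.
W_net = -4001 + 11616 = 7616 J (the clockwise enclosed area).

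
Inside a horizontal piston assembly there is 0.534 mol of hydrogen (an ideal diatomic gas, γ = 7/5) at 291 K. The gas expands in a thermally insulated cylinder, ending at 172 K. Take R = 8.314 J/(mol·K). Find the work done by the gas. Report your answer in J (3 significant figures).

W ≈ 1320 J

Adiabatic ⇒ Q = 0, so W_by = −ΔU = nCᵥ(T₁ − T₂).
Cᵥ = 5R/2 = 20.79 J/(mol·K).
W = (0.534)(20.79)(291 − 172) = 1321 J.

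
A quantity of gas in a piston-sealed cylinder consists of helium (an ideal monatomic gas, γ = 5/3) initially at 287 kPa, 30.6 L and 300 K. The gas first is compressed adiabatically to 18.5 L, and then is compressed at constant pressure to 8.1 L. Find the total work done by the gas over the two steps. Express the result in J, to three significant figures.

W_total ≈ -12200 J

Step 1 (adiabatic): W = (P₁V₁ − P₂V₂)/(γ−1) = (8782 − 12283)/0.667 = -5251 J.
After step 1: P = 663.9 kPa, V = 18.5 L, T = 419.6 K.
Step 2 (isobaric): W = PΔV = (663.9 kPa)(8.1 − 18.5 L) = -6905 J.
W_total = -5251 − 6905 = -12156 J.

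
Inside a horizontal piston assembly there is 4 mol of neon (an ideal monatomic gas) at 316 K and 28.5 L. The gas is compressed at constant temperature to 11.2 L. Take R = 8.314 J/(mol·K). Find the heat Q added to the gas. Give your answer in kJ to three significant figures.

Q ≈ -9.82 kJ

Isothermal ⇒ ΔU = 0, so Q = W = nRT ln(V₂/V₁).
Q = (4)(8.314)(316) ln(11.2/28.5) = 10509 × -0.934 = -9815 J.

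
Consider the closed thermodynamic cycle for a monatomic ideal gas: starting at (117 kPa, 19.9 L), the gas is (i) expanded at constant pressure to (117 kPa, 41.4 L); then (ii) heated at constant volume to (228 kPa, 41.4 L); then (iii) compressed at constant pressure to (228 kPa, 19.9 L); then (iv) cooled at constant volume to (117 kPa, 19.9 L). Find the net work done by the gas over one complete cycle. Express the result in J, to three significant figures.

W_net ≈ -2390 J

Constant-volume legs do no work.
W(i) = (117)(41.4 − 19.9) = 2516 J; W(iii) = (228)(19.9 − 41.4) = -4902 J.
W_net = 2516 − 4902 = -2386 J (the counter-clockwise enclosed area).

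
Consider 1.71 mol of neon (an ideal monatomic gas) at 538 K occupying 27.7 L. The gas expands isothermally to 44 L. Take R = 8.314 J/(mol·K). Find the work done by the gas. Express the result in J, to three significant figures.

Isothermal: W = nRT ln(V₂/V₁).
W = (1.71)(8.314)(538) × ln(44/27.7)
  = 7649 × 0.4628
W_by_gas = 3539 J.

W ≈ 3540 J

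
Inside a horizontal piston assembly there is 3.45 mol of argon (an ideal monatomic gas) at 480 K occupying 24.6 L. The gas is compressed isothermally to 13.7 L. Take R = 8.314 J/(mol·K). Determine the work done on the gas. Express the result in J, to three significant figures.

Isothermal: W = nRT ln(V₂/V₁).
W = (3.45)(8.314)(480) × ln(13.7/24.6)
  = 13768 × -0.5854
W_by_gas = -8059 J; work on gas = −W_by = 8059 J.

W ≈ 8060 J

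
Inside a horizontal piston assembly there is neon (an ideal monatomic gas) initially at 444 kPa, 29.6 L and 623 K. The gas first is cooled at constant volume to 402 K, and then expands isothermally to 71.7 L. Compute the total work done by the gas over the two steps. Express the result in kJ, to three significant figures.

Step 1 (isochoric): W = 0 (constant volume).
After step 1: P = 286.5 kPa (V unchanged).
Step 2 (isothermal): W = P₁V₁ ln(V₂/V₁) = (8480) ln(71.7/29.6) = 7503 J.
W_total = 0 + 7503 = 7503 J.

W_total ≈ 7.50 kJ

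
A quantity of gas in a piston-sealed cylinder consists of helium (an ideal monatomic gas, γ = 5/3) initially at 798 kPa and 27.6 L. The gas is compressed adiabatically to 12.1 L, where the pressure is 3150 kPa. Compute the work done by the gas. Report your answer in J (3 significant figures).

W ≈ -24100 J

Adiabatic: W = (P₁V₁ − P₂V₂)/(γ − 1) with γ = 5/3.
P₁V₁ = 22025 J, P₂V₂ = 38115 J.
W = (22025 − 38115) / 0.6667 = -24135 J.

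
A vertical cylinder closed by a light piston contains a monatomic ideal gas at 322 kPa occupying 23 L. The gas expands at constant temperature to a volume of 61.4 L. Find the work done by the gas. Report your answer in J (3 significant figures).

Isothermal: W = nRT ln(V₂/V₁) = P₁V₁ ln(V₂/V₁).
P₁V₁ = (322 kPa)(23 L) = 7406 J.
W = 7406 × ln(61.4/23) = 7406 × 0.9819
W_by_gas = 7272 J.

W ≈ 7270 J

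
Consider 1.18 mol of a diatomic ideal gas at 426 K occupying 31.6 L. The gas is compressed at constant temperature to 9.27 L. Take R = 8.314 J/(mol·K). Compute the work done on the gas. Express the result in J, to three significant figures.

Isothermal: W = nRT ln(V₂/V₁).
W = (1.18)(8.314)(426) × ln(9.27/31.6)
  = 4179 × -1.226
W_by_gas = -5125 J; work on gas = −W_by = 5125 J.

W ≈ 5130 J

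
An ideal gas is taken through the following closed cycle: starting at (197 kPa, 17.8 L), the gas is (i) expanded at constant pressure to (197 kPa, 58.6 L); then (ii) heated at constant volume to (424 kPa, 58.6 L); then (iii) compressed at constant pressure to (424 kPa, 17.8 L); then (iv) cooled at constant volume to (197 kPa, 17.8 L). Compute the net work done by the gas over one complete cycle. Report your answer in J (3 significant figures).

Constant-volume legs do no work.
W(i) = (197)(58.6 − 17.8) = 8038 J; W(iii) = (424)(17.8 − 58.6) = -17299 J.
W_net = 8038 − 17299 = -9262 J (the counter-clockwise enclosed area).

W_net ≈ -9260 J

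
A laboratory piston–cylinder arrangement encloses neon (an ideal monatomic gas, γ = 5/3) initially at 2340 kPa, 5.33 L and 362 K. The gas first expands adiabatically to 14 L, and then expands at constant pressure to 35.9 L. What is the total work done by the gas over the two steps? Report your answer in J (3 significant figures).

W_total ≈ 19100 J

Step 1 (adiabatic): W = (P₁V₁ − P₂V₂)/(γ−1) = (12472 − 6552)/0.667 = 8881 J.
After step 1: P = 468 kPa, V = 14 L, T = 190.2 K.
Step 2 (isobaric): W = PΔV = (468 kPa)(35.9 − 14 L) = 10248 J.
W_total = 8881 + 10248 = 19129 J.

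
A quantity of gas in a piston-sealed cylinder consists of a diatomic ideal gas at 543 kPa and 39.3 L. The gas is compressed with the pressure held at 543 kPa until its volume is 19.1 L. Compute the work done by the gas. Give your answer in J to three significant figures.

W ≈ -11000 J

Isobaric: W = P ΔV.
W = (543 kPa)(19.1 − 39.3 L) = (543)(-20.2) = -10969 J.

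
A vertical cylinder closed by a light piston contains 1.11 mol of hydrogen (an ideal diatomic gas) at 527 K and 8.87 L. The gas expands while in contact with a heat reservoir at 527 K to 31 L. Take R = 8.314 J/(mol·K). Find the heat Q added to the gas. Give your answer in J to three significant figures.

Q ≈ 6090 J

Isothermal ⇒ ΔU = 0, so Q = W = nRT ln(V₂/V₁).
Q = (1.11)(8.314)(527) ln(31/8.87) = 4863 × 1.251 = 6086 J.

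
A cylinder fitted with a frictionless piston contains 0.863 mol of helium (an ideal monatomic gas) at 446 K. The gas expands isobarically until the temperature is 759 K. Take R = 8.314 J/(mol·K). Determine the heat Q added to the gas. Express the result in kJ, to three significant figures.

Q ≈ 5.61 kJ

Isobaric: W = nRΔT = (0.863)(8.314)(313) = 2246 J.
ΔU = nCᵥΔT with Cᵥ = 3R/2: ΔU = (0.863)(12.47)(313) = 3369 J.
Q = ΔU + W = 3369 + 2246 = 5614 J.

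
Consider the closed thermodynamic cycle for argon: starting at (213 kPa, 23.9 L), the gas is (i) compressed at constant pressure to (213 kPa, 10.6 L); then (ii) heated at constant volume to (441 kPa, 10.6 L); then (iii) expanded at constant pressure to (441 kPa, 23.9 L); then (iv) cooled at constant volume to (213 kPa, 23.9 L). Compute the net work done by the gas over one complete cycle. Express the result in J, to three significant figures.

W_net ≈ 3030 J

Constant-volume legs do no work.
W(i) = (213)(10.6 − 23.9) = -2833 J; W(iii) = (441)(23.9 − 10.6) = 5865 J.
W_net = -2833 + 5865 = 3032 J (the clockwise enclosed area).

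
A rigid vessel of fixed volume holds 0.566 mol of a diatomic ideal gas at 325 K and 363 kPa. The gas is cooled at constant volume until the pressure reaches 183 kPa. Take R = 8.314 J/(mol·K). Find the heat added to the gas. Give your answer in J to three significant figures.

Q ≈ -1900 J

Constant volume ⇒ W = 0, so Q = ΔU = nCᵥΔT with Cᵥ = 5R/2 = 20.79 J/(mol·K).
At constant V, T₂/T₁ = P₂/P₁ ⇒ ΔT = T₁(P₂/P₁ − 1) = 325·(183/363 − 1) = -161.2 K.
ΔU = (0.566)(20.79)(-161.2) = -1896 J.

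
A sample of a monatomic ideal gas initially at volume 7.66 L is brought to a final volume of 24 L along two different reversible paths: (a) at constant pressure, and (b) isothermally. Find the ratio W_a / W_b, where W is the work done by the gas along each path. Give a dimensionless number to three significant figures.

W_a / W_b ≈ 1.87

Path (a) isobaric: W = P₁(V₂ − V₁) → W_a/(P₁V₁) = 2.133.
Path (b) isothermal: W = P₁V₁ ln(V₂/V₁) → W_b/(P₁V₁) = 1.142.
W_a / W_b = 2.133 / 1.142 = 1.868.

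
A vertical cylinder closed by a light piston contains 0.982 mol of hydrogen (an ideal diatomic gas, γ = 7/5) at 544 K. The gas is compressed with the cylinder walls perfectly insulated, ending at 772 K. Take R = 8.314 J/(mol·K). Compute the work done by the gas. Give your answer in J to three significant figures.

W ≈ -4650 J

Adiabatic ⇒ Q = 0, so W_by = −ΔU = nCᵥ(T₁ − T₂).
Cᵥ = 5R/2 = 20.79 J/(mol·K).
W = (0.982)(20.79)(544 − 772) = -4654 J.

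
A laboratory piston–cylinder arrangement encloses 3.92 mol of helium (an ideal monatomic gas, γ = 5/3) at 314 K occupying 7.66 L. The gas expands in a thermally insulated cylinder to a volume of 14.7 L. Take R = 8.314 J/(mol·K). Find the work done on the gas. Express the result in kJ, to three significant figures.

W ≈ -5.41 kJ

Adiabatic: TV^(γ−1) = const with γ = 5/3.
T₂ = T₁ (V₁/V₂)^(γ−1) = 314 × (7.66/14.7)^0.667 = 314 × 0.6476 = 203.3 K.
W_by = nCᵥ(T₁ − T₂) = (3.92)(12.47)(314 − 203.3) = 5410 J.
Work on gas = −W_by = -5410 J.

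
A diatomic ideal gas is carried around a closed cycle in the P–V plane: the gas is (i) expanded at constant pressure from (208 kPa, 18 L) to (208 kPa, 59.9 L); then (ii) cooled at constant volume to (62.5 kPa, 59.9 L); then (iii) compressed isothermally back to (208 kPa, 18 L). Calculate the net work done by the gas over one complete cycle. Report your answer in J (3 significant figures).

Leg (i): W = PΔV = (208)(59.9 − 18) = 8715 J.
Leg (ii): W = 0.
Leg (iii): W = PᵢVᵢ ln(V_f/Vᵢ) = (3744) ln(18/59.9) = -4501 J.
W_net = 8715 − 4501 = 4214 J.

W_net ≈ 4210 J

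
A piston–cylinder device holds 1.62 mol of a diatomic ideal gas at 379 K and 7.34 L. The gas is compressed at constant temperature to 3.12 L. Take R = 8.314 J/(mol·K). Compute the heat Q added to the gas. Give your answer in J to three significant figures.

Q ≈ -4370 J

Isothermal ⇒ ΔU = 0, so Q = W = nRT ln(V₂/V₁).
Q = (1.62)(8.314)(379) ln(3.12/7.34) = 5105 × -0.8555 = -4367 J.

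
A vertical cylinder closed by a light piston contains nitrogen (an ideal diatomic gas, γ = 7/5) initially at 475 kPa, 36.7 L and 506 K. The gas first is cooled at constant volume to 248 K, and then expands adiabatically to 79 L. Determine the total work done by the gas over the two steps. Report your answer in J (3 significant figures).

W_total ≈ 5640 J

Step 1 (isochoric): W = 0 (constant volume).
After step 1: P = 232.8 kPa (V unchanged).
Step 2 (adiabatic): W = (P₁V₁ − P₂V₂)/(γ−1) = (8544 − 6287)/0.4 = 5641 J.
W_total = 0 + 5641 = 5641 J.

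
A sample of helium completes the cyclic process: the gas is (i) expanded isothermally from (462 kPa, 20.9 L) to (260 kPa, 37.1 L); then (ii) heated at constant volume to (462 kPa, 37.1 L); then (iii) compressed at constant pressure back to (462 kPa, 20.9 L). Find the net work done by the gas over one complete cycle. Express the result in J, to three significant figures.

Leg (i): W = PᵢVᵢ ln(V_f/Vᵢ) = (9656) ln(37.1/20.9) = 5541 J.
Leg (ii): W = 0.
Leg (iii): W = PΔV = (462)(20.9 − 37.1) = -7484 J.
W_net = 5541 − 7484 = -1943 J.

W_net ≈ -1940 J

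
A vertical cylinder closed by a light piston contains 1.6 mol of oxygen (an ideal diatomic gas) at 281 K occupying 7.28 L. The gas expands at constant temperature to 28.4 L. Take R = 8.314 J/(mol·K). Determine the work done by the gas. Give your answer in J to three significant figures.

W ≈ 5090 J

Isothermal: W = nRT ln(V₂/V₁).
W = (1.6)(8.314)(281) × ln(28.4/7.28)
  = 3738 × 1.361
W_by_gas = 5088 J.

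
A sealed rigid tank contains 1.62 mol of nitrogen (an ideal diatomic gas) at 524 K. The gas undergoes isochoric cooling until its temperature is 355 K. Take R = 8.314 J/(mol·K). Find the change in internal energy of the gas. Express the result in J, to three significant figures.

ΔU ≈ -5690 J

Constant volume ⇒ W = 0, so Q = ΔU = nCᵥΔT with Cᵥ = 5R/2 = 20.79 J/(mol·K).
ΔU = (1.62)(20.79)(355 − 524) = -5691 J.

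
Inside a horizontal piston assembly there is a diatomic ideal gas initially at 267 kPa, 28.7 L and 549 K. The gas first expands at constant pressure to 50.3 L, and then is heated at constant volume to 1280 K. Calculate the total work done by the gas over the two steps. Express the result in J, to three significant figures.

Step 1 (isobaric): W = PΔV = (267 kPa)(50.3 − 28.7 L) = 5767 J.
Step 2 (isochoric): W = 0 (constant volume).
W_total = 5767 + 0 = 5767 J.

W_total ≈ 5770 J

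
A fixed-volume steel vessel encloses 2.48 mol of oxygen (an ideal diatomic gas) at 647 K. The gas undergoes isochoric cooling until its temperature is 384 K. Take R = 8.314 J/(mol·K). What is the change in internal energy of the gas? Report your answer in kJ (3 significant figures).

Constant volume ⇒ W = 0, so Q = ΔU = nCᵥΔT with Cᵥ = 5R/2 = 20.79 J/(mol·K).
ΔU = (2.48)(20.79)(384 − 647) = -13557 J.

ΔU ≈ -13.6 kJ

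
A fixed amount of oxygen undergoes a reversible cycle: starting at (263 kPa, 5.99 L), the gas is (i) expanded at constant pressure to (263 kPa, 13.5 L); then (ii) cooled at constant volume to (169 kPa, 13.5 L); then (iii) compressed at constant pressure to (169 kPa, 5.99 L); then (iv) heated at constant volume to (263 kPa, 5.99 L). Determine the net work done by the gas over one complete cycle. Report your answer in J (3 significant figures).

Constant-volume legs do no work.
W(i) = (263)(13.5 − 5.99) = 1975 J; W(iii) = (169)(5.99 − 13.5) = -1269 J.
W_net = 1975 − 1269 = 705.9 J (the clockwise enclosed area).

W_net ≈ 706 J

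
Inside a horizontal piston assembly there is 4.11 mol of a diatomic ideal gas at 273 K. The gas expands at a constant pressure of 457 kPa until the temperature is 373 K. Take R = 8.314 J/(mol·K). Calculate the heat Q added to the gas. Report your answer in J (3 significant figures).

Isobaric: W = nRΔT = (4.11)(8.314)(100) = 3417 J.
ΔU = nCᵥΔT with Cᵥ = 5R/2: ΔU = (4.11)(20.79)(100) = 8543 J.
Q = ΔU + W = 8543 + 3417 = 11960 J.

Q ≈ 12000 J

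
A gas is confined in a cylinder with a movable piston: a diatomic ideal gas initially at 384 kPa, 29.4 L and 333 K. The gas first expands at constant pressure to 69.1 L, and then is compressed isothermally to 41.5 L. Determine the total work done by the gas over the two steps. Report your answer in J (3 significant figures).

Step 1 (isobaric): W = PΔV = (384 kPa)(69.1 − 29.4 L) = 15245 J.
After step 1: P = 384 kPa, V = 69.1 L, T = 782.7 K.
Step 2 (isothermal): W = P₁V₁ ln(V₂/V₁) = (26534) ln(41.5/69.1) = -13529 J.
W_total = 15245 − 13529 = 1716 J.

W_total ≈ 1720 J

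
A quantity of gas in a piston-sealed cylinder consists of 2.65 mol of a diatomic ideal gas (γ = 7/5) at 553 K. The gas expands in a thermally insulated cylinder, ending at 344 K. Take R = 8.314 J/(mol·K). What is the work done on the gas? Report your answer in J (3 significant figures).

Adiabatic ⇒ Q = 0, so W_by = −ΔU = nCᵥ(T₁ − T₂).
Cᵥ = 5R/2 = 20.79 J/(mol·K).
W = (2.65)(20.79)(553 − 344) = 11512 J.
Work on gas = −W_by = -11512 J.

W ≈ -11500 J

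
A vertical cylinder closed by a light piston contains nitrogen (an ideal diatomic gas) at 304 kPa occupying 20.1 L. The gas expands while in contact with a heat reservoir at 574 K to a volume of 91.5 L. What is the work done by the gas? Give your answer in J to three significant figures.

Isothermal: W = nRT ln(V₂/V₁) = P₁V₁ ln(V₂/V₁).
P₁V₁ = (304 kPa)(20.1 L) = 6110 J.
W = 6110 × ln(91.5/20.1) = 6110 × 1.516
W_by_gas = 9261 J.

W ≈ 9260 J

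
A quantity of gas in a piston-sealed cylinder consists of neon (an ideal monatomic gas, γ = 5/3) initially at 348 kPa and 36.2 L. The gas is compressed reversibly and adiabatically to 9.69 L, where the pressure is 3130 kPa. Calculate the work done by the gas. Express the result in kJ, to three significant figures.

W ≈ -26.6 kJ

Adiabatic: W = (P₁V₁ − P₂V₂)/(γ − 1) with γ = 5/3.
P₁V₁ = 12598 J, P₂V₂ = 30330 J.
W = (12598 − 30330) / 0.6667 = -26598 J.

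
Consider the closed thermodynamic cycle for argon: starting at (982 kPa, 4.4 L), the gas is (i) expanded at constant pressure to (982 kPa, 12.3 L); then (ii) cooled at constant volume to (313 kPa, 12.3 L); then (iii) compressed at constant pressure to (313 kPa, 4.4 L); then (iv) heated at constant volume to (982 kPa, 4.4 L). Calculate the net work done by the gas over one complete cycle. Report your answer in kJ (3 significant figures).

Constant-volume legs do no work.
W(i) = (982)(12.3 − 4.4) = 7758 J; W(iii) = (313)(4.4 − 12.3) = -2473 J.
W_net = 7758 − 2473 = 5285 J (the clockwise enclosed area).

W_net ≈ 5.29 kJ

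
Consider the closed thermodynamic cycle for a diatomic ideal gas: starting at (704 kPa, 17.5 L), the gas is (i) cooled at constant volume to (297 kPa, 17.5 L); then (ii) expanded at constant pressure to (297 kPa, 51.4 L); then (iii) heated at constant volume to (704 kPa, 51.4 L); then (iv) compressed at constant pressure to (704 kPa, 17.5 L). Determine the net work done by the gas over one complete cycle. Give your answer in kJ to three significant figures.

Constant-volume legs do no work.
W(ii) = (297)(51.4 − 17.5) = 10068 J; W(iv) = (704)(17.5 − 51.4) = -23866 J.
W_net = 10068 − 23866 = -13797 J (the counter-clockwise enclosed area).

W_net ≈ -13.8 kJ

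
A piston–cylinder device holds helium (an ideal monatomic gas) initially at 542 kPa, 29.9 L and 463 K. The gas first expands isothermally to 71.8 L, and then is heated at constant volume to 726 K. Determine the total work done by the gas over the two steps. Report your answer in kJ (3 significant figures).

Step 1 (isothermal): W = P₁V₁ ln(V₂/V₁) = (16206) ln(71.8/29.9) = 14197 J.
Step 2 (isochoric): W = 0 (constant volume).
W_total = 14197 + 0 = 14197 J.

W_total ≈ 14.2 kJ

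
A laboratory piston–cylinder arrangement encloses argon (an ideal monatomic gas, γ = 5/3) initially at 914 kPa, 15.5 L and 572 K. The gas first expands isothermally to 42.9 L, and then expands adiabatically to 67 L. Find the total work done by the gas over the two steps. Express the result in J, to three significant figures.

W_total ≈ 19900 J

Step 1 (isothermal): W = P₁V₁ ln(V₂/V₁) = (14167) ln(42.9/15.5) = 14422 J.
After step 1: P = 330.2 kPa, V = 42.9 L, T = 572 K.
Step 2 (adiabatic): W = (P₁V₁ − P₂V₂)/(γ−1) = (14167 − 10524)/0.667 = 5464 J.
W_total = 14422 + 5464 = 19886 J.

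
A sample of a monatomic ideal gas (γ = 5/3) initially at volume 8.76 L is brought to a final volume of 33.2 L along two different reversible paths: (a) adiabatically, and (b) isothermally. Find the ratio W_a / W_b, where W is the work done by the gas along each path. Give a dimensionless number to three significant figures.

W_a / W_b ≈ 0.663

Path (a) adiabatic: W = P₁V₁(1 − (V₁/V₂)^(γ−1))/(γ−1) → W_a/(P₁V₁) = 0.8829.
Path (b) isothermal: W = P₁V₁ ln(V₂/V₁) → W_b/(P₁V₁) = 1.332.
W_a / W_b = 0.8829 / 1.332 = 0.6627.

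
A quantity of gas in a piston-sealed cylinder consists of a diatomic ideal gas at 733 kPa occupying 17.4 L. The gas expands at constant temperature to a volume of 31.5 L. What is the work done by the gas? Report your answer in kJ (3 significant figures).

Isothermal: W = nRT ln(V₂/V₁) = P₁V₁ ln(V₂/V₁).
P₁V₁ = (733 kPa)(17.4 L) = 12754 J.
W = 12754 × ln(31.5/17.4) = 12754 × 0.5935
W_by_gas = 7570 J.

W ≈ 7.57 kJ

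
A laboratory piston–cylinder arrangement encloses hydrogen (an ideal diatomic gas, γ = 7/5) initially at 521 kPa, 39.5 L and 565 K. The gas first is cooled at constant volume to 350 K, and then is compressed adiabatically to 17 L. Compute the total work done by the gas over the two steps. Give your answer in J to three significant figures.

Step 1 (isochoric): W = 0 (constant volume).
After step 1: P = 322.7 kPa (V unchanged).
Step 2 (adiabatic): W = (P₁V₁ − P₂V₂)/(γ−1) = (12748 − 17861)/0.4 = -12782 J.
W_total = 0 − 12782 = -12782 J.

W_total ≈ -12800 J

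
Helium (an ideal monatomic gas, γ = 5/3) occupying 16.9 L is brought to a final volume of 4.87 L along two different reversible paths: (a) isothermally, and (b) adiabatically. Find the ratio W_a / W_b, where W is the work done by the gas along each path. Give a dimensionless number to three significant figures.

Path (a) isothermal: W = P₁V₁ ln(V₂/V₁) → W_a/(P₁V₁) = -1.244.
Path (b) adiabatic: W = P₁V₁(1 − (V₁/V₂)^(γ−1))/(γ−1) → W_b/(P₁V₁) = -1.938.
W_a / W_b = -1.244 / -1.938 = 0.6419.

W_a / W_b ≈ 0.642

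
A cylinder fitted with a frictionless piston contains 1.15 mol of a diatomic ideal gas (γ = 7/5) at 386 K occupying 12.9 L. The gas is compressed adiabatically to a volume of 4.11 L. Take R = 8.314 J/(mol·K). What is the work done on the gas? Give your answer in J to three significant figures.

Adiabatic: TV^(γ−1) = const with γ = 7/5.
T₂ = T₁ (V₁/V₂)^(γ−1) = 386 × (12.9/4.11)^0.4 = 386 × 1.58 = 609.9 K.
W_by = nCᵥ(T₁ − T₂) = (1.15)(20.79)(386 − 609.9) = -5353 J.
Work on gas = −W_by = 5353 J.

W ≈ 5350 J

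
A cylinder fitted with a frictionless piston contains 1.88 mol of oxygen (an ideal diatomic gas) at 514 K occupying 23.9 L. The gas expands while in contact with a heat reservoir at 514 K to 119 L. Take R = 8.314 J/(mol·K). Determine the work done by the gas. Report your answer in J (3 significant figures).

W ≈ 12900 J

Isothermal: W = nRT ln(V₂/V₁).
W = (1.88)(8.314)(514) × ln(119/23.9)
  = 8034 × 1.605
W_by_gas = 12897 J.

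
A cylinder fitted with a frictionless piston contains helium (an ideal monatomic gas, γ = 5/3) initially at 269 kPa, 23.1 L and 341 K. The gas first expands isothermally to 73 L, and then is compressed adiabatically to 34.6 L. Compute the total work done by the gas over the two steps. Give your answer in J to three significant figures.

Step 1 (isothermal): W = P₁V₁ ln(V₂/V₁) = (6214) ln(73/23.1) = 7150 J.
After step 1: P = 85.12 kPa, V = 73 L, T = 341 K.
Step 2 (adiabatic): W = (P₁V₁ − P₂V₂)/(γ−1) = (6214 − 10222)/0.667 = -6012 J.
W_total = 7150 − 6012 = 1138 J.

W_total ≈ 1140 J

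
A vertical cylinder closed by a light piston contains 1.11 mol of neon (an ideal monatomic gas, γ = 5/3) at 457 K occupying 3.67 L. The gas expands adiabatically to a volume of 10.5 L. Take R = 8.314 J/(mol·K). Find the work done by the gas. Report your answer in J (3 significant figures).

Adiabatic: TV^(γ−1) = const with γ = 5/3.
T₂ = T₁ (V₁/V₂)^(γ−1) = 457 × (3.67/10.5)^0.667 = 457 × 0.4962 = 226.8 K.
W_by = nCᵥ(T₁ − T₂) = (1.11)(12.47)(457 − 226.8) = 3187 J.

W ≈ 3190 J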